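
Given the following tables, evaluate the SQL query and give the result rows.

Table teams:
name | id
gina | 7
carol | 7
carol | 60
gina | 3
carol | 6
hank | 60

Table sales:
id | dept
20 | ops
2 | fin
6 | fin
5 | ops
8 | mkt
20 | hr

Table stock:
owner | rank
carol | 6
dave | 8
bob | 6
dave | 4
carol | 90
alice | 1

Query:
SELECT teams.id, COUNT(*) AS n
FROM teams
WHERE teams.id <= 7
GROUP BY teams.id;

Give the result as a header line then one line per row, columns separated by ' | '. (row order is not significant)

After WHERE (4 rows):
teams.name | teams.id
gina | 7
carol | 7
gina | 3
carol | 6
After GROUP BY (3 rows):
teams.id | n
7 | 2
3 | 1
6 | 1

== RESULT ==
teams.id | n
7 | 2
3 | 1
6 | 1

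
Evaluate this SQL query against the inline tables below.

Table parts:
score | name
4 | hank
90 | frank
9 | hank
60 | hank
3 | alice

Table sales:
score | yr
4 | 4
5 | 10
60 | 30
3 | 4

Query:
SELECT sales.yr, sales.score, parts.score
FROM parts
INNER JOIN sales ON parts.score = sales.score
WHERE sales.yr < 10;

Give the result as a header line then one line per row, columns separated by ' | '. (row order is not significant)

== RESULT ==
sales.yr | sales.score | parts.score
4 | 4 | 4
4 | 3 | 3

Derivation:
After JOIN sales (3 rows):
parts.score | parts.name | sales.score | sales.yr
4 | hank | 4 | 4
60 | hank | 60 | 30
3 | alice | 3 | 4
After WHERE (2 rows):
parts.score | parts.name | sales.score | sales.yr
4 | hank | 4 | 4
3 | alice | 3 | 4
After SELECT (2 rows):
sales.yr | sales.score | parts.score
4 | 4 | 4
4 | 3 | 3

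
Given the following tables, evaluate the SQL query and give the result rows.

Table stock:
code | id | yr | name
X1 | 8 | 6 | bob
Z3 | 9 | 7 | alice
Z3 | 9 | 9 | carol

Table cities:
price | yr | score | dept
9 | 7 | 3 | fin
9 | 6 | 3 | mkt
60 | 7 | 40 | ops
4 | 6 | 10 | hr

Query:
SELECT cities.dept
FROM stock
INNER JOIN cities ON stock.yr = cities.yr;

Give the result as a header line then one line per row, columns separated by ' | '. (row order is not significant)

After JOIN cities (4 rows):
stock.code | stock.id | stock.yr | stock.name | cities.price | cities.yr | cities.score | cities.dept
X1 | 8 | 6 | bob | 9 | 6 | 3 | mkt
X1 | 8 | 6 | bob | 4 | 6 | 10 | hr
Z3 | 9 | 7 | alice | 9 | 7 | 3 | fin
Z3 | 9 | 7 | alice | 60 | 7 | 40 | ops
After SELECT (4 rows):
cities.dept
mkt
hr
fin
ops

== RESULT ==
cities.dept
mkt
hr
fin
ops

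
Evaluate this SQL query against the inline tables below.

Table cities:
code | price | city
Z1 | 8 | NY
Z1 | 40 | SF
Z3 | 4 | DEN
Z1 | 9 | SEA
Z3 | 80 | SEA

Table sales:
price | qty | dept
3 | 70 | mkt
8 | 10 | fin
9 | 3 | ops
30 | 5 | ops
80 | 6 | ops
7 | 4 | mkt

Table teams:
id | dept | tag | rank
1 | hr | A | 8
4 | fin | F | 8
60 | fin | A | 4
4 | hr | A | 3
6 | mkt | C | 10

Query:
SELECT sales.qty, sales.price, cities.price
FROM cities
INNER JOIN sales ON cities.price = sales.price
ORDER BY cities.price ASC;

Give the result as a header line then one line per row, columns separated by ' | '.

After JOIN sales (3 rows):
cities.code | cities.price | cities.city | sales.price | sales.qty | sales.dept
Z1 | 8 | NY | 8 | 10 | fin
Z1 | 9 | SEA | 9 | 3 | ops
Z3 | 80 | SEA | 80 | 6 | ops
After SELECT (3 rows):
sales.qty | sales.price | cities.price
10 | 8 | 8
3 | 9 | 9
6 | 80 | 80
After ORDER BY (3 rows):
sales.qty | sales.price | cities.price
10 | 8 | 8
3 | 9 | 9
6 | 80 | 80

== RESULT ==
sales.qty | sales.price | cities.price
10 | 8 | 8
3 | 9 | 9
6 | 80 | 80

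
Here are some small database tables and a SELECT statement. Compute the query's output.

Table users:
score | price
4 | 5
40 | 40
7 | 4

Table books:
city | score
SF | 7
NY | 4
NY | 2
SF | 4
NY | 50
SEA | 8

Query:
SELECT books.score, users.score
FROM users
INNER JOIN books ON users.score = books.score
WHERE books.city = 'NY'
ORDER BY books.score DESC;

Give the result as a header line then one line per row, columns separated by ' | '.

== RESULT ==
books.score | users.score
4 | 4

Derivation:
After JOIN books (3 rows):
users.score | users.price | books.city | books.score
4 | 5 | NY | 4
4 | 5 | SF | 4
7 | 4 | SF | 7
After WHERE (1 rows):
users.score | users.price | books.city | books.score
4 | 5 | NY | 4
After SELECT (1 rows):
books.score | users.score
4 | 4
After ORDER BY (1 rows):
books.score | users.score
4 | 4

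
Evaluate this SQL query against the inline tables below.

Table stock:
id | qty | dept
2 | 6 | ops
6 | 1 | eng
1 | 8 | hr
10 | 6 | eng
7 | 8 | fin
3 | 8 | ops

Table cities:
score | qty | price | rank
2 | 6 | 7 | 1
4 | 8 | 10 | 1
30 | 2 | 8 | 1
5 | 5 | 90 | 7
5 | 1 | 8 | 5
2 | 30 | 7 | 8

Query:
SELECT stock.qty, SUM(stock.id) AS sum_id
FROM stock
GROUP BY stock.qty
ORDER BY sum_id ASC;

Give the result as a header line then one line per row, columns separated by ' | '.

== RESULT ==
stock.qty | sum_id
1 | 6
8 | 11
6 | 12

Derivation:
After GROUP BY (3 rows):
stock.qty | sum_id
6 | 12
1 | 6
8 | 11
After ORDER BY (3 rows):
stock.qty | sum_id
1 | 6
8 | 11
6 | 12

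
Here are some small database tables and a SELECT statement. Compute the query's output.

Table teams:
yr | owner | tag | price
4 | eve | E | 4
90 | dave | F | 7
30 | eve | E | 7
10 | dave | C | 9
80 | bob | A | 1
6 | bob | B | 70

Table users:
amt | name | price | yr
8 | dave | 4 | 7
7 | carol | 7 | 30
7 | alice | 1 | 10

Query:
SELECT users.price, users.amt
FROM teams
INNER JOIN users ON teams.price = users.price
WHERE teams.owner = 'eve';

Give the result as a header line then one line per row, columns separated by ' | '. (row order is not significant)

After JOIN users (4 rows):
teams.yr | teams.owner | teams.tag | teams.price | users.amt | users.name | users.price | users.yr
4 | eve | E | 4 | 8 | dave | 4 | 7
90 | dave | F | 7 | 7 | carol | 7 | 30
30 | eve | E | 7 | 7 | carol | 7 | 30
80 | bob | A | 1 | 7 | alice | 1 | 10
After WHERE (2 rows):
teams.yr | teams.owner | teams.tag | teams.price | users.amt | users.name | users.price | users.yr
4 | eve | E | 4 | 8 | dave | 4 | 7
30 | eve | E | 7 | 7 | carol | 7 | 30
After SELECT (2 rows):
users.price | users.amt
4 | 8
7 | 7

== RESULT ==
users.price | users.amt
4 | 8
7 | 7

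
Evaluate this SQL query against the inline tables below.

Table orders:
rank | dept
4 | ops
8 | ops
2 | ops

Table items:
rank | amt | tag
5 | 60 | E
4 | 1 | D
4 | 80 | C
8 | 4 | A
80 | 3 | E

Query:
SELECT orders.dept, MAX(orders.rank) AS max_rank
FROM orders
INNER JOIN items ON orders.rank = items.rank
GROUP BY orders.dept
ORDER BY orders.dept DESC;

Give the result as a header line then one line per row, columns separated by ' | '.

== RESULT ==
orders.dept | max_rank
ops | 8

Derivation:
After JOIN items (3 rows):
orders.rank | orders.dept | items.rank | items.amt | items.tag
4 | ops | 4 | 1 | D
4 | ops | 4 | 80 | C
8 | ops | 8 | 4 | A
After GROUP BY (1 rows):
orders.dept | max_rank
ops | 8
After ORDER BY (1 rows):
orders.dept | max_rank
ops | 8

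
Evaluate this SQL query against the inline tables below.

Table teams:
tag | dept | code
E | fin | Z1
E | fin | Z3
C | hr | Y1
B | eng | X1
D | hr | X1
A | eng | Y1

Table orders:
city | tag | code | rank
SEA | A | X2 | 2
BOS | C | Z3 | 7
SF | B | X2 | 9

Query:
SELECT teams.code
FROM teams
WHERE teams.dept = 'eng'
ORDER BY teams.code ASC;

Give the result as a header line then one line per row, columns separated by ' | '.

== RESULT ==
teams.code
X1
Y1

Derivation:
After WHERE (2 rows):
teams.tag | teams.dept | teams.code
B | eng | X1
A | eng | Y1
After SELECT (2 rows):
teams.code
X1
Y1
After ORDER BY (2 rows):
teams.code
X1
Y1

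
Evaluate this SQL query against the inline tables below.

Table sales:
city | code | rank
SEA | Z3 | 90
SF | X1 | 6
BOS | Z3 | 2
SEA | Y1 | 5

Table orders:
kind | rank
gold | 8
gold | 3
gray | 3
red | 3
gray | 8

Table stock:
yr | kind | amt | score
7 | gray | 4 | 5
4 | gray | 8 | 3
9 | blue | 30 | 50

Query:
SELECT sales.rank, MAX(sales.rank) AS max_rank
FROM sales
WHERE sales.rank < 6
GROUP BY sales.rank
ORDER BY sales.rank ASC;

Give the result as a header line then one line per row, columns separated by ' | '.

== RESULT ==
sales.rank | max_rank
2 | 2
5 | 5

Derivation:
After WHERE (2 rows):
sales.city | sales.code | sales.rank
BOS | Z3 | 2
SEA | Y1 | 5
After GROUP BY (2 rows):
sales.rank | max_rank
2 | 2
5 | 5
After ORDER BY (2 rows):
sales.rank | max_rank
2 | 2
5 | 5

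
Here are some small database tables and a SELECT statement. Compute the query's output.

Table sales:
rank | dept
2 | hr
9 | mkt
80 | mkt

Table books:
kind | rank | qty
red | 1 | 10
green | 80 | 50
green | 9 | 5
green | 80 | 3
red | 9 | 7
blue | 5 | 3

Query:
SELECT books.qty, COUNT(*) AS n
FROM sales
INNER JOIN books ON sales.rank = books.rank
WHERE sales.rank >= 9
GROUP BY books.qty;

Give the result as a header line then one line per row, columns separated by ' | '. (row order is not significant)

== RESULT ==
books.qty | n
5 | 1
7 | 1
50 | 1
3 | 1

Derivation:
After JOIN books (4 rows):
sales.rank | sales.dept | books.kind | books.rank | books.qty
9 | mkt | green | 9 | 5
9 | mkt | red | 9 | 7
80 | mkt | green | 80 | 50
80 | mkt | green | 80 | 3
After WHERE (4 rows):
sales.rank | sales.dept | books.kind | books.rank | books.qty
9 | mkt | green | 9 | 5
9 | mkt | red | 9 | 7
80 | mkt | green | 80 | 50
80 | mkt | green | 80 | 3
After GROUP BY (4 rows):
books.qty | n
5 | 1
7 | 1
50 | 1
3 | 1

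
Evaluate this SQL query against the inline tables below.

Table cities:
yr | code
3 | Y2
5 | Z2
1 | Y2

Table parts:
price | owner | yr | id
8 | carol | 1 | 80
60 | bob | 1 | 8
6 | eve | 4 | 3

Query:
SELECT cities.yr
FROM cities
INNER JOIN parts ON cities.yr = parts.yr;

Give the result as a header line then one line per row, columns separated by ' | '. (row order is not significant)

After JOIN parts (2 rows):
cities.yr | cities.code | parts.price | parts.owner | parts.yr | parts.id
1 | Y2 | 8 | carol | 1 | 80
1 | Y2 | 60 | bob | 1 | 8
After SELECT (2 rows):
cities.yr
1
1

== RESULT ==
cities.yr
1
1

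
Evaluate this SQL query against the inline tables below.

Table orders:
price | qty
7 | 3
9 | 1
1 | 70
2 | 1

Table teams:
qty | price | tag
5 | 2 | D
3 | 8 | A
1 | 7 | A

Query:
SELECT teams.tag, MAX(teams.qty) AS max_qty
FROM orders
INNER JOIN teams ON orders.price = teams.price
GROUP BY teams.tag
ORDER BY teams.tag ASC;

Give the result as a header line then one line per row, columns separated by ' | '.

After JOIN teams (2 rows):
orders.price | orders.qty | teams.qty | teams.price | teams.tag
7 | 3 | 1 | 7 | A
2 | 1 | 5 | 2 | D
After GROUP BY (2 rows):
teams.tag | max_qty
A | 1
D | 5
After ORDER BY (2 rows):
teams.tag | max_qty
A | 1
D | 5

== RESULT ==
teams.tag | max_qty
A | 1
D | 5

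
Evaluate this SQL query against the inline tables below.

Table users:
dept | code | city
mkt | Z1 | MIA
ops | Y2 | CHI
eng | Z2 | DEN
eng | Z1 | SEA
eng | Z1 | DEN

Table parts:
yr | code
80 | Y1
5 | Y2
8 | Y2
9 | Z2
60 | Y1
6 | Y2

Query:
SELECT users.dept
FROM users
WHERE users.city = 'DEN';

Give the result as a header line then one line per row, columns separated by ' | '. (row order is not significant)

After WHERE (2 rows):
users.dept | users.code | users.city
eng | Z2 | DEN
eng | Z1 | DEN
After SELECT (2 rows):
users.dept
eng
eng

== RESULT ==
users.dept
eng
eng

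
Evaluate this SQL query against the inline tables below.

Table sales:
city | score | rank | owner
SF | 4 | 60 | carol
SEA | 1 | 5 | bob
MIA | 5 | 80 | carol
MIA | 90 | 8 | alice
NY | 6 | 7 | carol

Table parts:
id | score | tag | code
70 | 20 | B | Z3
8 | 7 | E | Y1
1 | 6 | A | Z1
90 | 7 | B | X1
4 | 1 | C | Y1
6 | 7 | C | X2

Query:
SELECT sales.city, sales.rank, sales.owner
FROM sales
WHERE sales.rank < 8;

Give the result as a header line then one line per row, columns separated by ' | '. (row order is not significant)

After WHERE (2 rows):
sales.city | sales.score | sales.rank | sales.owner
SEA | 1 | 5 | bob
NY | 6 | 7 | carol
After SELECT (2 rows):
sales.city | sales.rank | sales.owner
SEA | 5 | bob
NY | 7 | carol

== RESULT ==
sales.city | sales.rank | sales.owner
SEA | 5 | bob
NY | 7 | carol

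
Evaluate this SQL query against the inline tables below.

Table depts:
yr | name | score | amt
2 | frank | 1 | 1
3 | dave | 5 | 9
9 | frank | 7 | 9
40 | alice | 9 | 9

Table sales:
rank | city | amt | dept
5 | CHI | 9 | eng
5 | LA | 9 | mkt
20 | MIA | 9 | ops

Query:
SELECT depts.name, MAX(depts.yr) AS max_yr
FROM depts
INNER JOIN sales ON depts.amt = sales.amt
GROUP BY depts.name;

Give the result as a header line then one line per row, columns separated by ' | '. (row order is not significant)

== RESULT ==
depts.name | max_yr
dave | 3
frank | 9
alice | 40

Derivation:
After JOIN sales (9 rows):
depts.yr | depts.name | depts.score | depts.amt | sales.rank | sales.city | sales.amt | sales.dept
3 | dave | 5 | 9 | 5 | CHI | 9 | eng
3 | dave | 5 | 9 | 5 | LA | 9 | mkt
3 | dave | 5 | 9 | 20 | MIA | 9 | ops
9 | frank | 7 | 9 | 5 | CHI | 9 | eng
9 | frank | 7 | 9 | 5 | LA | 9 | mkt
9 | frank | 7 | 9 | 20 | MIA | 9 | ops
40 | alice | 9 | 9 | 5 | CHI | 9 | eng
40 | alice | 9 | 9 | 5 | LA | 9 | mkt
40 | alice | 9 | 9 | 20 | MIA | 9 | ops
After GROUP BY (3 rows):
depts.name | max_yr
dave | 3
frank | 9
alice | 40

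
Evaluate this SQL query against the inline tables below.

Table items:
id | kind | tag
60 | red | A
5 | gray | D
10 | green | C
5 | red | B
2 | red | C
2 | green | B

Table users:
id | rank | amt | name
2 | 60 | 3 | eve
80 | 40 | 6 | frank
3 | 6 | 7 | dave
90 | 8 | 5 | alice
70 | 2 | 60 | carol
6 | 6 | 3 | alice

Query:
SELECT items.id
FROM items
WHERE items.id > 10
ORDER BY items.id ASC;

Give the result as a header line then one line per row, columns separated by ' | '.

== RESULT ==
items.id
60

Derivation:
After WHERE (1 rows):
items.id | items.kind | items.tag
60 | red | A
After SELECT (1 rows):
items.id
60
After ORDER BY (1 rows):
items.id
60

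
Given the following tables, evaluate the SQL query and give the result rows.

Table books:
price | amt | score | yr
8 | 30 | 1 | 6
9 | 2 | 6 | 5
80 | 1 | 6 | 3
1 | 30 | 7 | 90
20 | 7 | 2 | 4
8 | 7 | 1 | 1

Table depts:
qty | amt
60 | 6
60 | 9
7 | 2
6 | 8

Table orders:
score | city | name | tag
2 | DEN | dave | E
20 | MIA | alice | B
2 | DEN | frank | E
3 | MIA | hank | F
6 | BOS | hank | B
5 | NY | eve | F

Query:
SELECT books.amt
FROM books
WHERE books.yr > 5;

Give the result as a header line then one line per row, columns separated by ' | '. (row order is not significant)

After WHERE (2 rows):
books.price | books.amt | books.score | books.yr
8 | 30 | 1 | 6
1 | 30 | 7 | 90
After SELECT (2 rows):
books.amt
30
30

== RESULT ==
books.amt
30
30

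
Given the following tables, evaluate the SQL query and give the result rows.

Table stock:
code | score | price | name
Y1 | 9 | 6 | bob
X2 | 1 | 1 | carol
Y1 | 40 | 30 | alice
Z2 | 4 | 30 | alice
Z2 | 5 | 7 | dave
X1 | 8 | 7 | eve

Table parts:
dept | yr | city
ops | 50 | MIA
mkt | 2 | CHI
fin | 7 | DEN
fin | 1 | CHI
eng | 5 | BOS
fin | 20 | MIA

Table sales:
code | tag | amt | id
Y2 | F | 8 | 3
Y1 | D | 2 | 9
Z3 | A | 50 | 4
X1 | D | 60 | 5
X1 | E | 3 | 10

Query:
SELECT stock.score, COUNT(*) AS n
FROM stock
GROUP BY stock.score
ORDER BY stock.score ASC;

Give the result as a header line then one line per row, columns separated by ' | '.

== RESULT ==
stock.score | n
1 | 1
4 | 1
5 | 1
8 | 1
9 | 1
40 | 1

Derivation:
After GROUP BY (6 rows):
stock.score | n
9 | 1
1 | 1
40 | 1
4 | 1
5 | 1
8 | 1
After ORDER BY (6 rows):
stock.score | n
1 | 1
4 | 1
5 | 1
8 | 1
9 | 1
40 | 1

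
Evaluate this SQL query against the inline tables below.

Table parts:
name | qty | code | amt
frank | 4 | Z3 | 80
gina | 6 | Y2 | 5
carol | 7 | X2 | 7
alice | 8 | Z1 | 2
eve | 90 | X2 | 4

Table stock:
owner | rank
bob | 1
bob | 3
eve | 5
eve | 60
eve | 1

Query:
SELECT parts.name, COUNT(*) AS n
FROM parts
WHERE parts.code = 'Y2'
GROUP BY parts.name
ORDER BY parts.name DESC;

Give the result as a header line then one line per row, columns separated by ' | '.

After WHERE (1 rows):
parts.name | parts.qty | parts.code | parts.amt
gina | 6 | Y2 | 5
After GROUP BY (1 rows):
parts.name | n
gina | 1
After ORDER BY (1 rows):
parts.name | n
gina | 1

== RESULT ==
parts.name | n
gina | 1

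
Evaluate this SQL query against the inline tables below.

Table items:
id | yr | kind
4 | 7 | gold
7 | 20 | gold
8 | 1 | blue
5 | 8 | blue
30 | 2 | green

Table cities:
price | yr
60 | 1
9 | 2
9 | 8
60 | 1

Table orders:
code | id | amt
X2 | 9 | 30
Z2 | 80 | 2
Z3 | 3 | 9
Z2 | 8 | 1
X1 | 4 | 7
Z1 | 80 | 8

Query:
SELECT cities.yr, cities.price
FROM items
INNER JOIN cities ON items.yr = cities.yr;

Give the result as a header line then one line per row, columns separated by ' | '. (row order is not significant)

== RESULT ==
cities.yr | cities.price
1 | 60
1 | 60
8 | 9
2 | 9

Derivation:
After JOIN cities (4 rows):
items.id | items.yr | items.kind | cities.price | cities.yr
8 | 1 | blue | 60 | 1
8 | 1 | blue | 60 | 1
5 | 8 | blue | 9 | 8
30 | 2 | green | 9 | 2
After SELECT (4 rows):
cities.yr | cities.price
1 | 60
1 | 60
8 | 9
2 | 9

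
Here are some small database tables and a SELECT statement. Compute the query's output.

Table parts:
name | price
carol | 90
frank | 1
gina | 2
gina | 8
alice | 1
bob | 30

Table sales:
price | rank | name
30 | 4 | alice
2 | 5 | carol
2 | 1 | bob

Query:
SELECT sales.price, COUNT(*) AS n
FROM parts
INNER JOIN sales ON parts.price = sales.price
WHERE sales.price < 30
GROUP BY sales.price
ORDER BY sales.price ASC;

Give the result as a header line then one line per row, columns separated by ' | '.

== RESULT ==
sales.price | n
2 | 2

Derivation:
After JOIN sales (3 rows):
parts.name | parts.price | sales.price | sales.rank | sales.name
gina | 2 | 2 | 5 | carol
gina | 2 | 2 | 1 | bob
bob | 30 | 30 | 4 | alice
After WHERE (2 rows):
parts.name | parts.price | sales.price | sales.rank | sales.name
gina | 2 | 2 | 5 | carol
gina | 2 | 2 | 1 | bob
After GROUP BY (1 rows):
sales.price | n
2 | 2
After ORDER BY (1 rows):
sales.price | n
2 | 2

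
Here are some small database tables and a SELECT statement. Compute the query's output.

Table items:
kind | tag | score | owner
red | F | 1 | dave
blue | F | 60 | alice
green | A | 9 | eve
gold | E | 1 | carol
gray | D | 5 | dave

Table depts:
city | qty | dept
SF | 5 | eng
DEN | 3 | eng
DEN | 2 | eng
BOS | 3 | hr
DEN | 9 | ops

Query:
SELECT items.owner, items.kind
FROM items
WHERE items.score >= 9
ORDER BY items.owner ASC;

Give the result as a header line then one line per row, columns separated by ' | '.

== RESULT ==
items.owner | items.kind
alice | blue
eve | green

Derivation:
After WHERE (2 rows):
items.kind | items.tag | items.score | items.owner
blue | F | 60 | alice
green | A | 9 | eve
After SELECT (2 rows):
items.owner | items.kind
alice | blue
eve | green
After ORDER BY (2 rows):
items.owner | items.kind
alice | blue
eve | green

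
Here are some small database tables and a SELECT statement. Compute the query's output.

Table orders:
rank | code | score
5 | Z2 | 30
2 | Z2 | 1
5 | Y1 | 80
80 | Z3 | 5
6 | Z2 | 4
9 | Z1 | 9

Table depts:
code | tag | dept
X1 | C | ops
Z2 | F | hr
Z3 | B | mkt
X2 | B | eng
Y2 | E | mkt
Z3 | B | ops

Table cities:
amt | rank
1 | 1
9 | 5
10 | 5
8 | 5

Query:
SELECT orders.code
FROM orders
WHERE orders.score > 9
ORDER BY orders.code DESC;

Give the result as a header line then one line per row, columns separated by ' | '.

After WHERE (2 rows):
orders.rank | orders.code | orders.score
5 | Z2 | 30
5 | Y1 | 80
After SELECT (2 rows):
orders.code
Z2
Y1
After ORDER BY (2 rows):
orders.code
Z2
Y1

== RESULT ==
orders.code
Z2
Y1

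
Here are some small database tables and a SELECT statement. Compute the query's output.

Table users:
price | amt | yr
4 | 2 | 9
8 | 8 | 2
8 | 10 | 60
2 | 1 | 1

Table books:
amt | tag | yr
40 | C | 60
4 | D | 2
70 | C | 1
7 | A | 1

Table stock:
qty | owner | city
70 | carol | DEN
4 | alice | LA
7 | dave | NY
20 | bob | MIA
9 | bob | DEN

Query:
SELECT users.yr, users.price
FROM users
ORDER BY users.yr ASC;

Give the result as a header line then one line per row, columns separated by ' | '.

== RESULT ==
users.yr | users.price
1 | 2
2 | 8
9 | 4
60 | 8

Derivation:
After SELECT (4 rows):
users.yr | users.price
9 | 4
2 | 8
60 | 8
1 | 2
After ORDER BY (4 rows):
users.yr | users.price
1 | 2
2 | 8
9 | 4
60 | 8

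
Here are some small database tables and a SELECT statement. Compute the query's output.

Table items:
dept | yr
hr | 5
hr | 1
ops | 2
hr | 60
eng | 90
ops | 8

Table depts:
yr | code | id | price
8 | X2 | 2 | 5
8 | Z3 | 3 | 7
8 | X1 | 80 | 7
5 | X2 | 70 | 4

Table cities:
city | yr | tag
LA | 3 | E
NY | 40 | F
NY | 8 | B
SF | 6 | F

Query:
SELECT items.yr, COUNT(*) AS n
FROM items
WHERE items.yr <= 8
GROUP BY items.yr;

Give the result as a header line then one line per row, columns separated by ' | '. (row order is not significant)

After WHERE (4 rows):
items.dept | items.yr
hr | 5
hr | 1
ops | 2
ops | 8
After GROUP BY (4 rows):
items.yr | n
5 | 1
1 | 1
2 | 1
8 | 1

== RESULT ==
items.yr | n
5 | 1
1 | 1
2 | 1
8 | 1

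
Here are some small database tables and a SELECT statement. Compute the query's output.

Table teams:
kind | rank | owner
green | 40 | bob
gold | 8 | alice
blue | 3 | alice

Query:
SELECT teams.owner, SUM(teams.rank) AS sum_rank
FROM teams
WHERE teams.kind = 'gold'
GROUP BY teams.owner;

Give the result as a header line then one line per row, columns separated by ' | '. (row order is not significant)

== RESULT ==
teams.owner | sum_rank
alice | 8

Derivation:
After WHERE (1 rows):
teams.kind | teams.rank | teams.owner
gold | 8 | alice
After GROUP BY (1 rows):
teams.owner | sum_rank
alice | 8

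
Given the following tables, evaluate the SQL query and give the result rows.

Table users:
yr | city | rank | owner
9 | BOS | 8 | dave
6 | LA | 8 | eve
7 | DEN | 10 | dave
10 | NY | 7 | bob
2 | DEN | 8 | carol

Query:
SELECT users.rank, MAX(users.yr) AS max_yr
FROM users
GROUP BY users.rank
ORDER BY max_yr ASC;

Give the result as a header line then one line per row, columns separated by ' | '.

== RESULT ==
users.rank | max_yr
10 | 7
8 | 9
7 | 10

Derivation:
After GROUP BY (3 rows):
users.rank | max_yr
8 | 9
10 | 7
7 | 10
After ORDER BY (3 rows):
users.rank | max_yr
10 | 7
8 | 9
7 | 10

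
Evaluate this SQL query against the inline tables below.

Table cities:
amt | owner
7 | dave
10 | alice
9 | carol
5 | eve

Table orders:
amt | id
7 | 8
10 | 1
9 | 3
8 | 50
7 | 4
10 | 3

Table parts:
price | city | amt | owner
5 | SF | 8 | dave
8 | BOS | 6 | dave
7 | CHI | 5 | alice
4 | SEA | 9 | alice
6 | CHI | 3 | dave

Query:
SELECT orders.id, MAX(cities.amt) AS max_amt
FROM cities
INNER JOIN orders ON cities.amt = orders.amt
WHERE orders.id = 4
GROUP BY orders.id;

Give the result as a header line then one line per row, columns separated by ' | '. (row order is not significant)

== RESULT ==
orders.id | max_amt
4 | 7

Derivation:
After JOIN orders (5 rows):
cities.amt | cities.owner | orders.amt | orders.id
7 | dave | 7 | 8
7 | dave | 7 | 4
10 | alice | 10 | 1
10 | alice | 10 | 3
9 | carol | 9 | 3
After WHERE (1 rows):
cities.amt | cities.owner | orders.amt | orders.id
7 | dave | 7 | 4
After GROUP BY (1 rows):
orders.id | max_amt
4 | 7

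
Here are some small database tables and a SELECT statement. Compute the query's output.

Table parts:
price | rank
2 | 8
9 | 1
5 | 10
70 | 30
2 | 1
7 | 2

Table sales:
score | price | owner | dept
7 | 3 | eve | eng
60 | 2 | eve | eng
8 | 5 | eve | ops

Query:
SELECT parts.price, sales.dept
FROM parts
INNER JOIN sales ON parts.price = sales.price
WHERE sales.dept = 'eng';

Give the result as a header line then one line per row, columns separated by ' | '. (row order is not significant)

== RESULT ==
parts.price | sales.dept
2 | eng
2 | eng

Derivation:
After JOIN sales (3 rows):
parts.price | parts.rank | sales.score | sales.price | sales.owner | sales.dept
2 | 8 | 60 | 2 | eve | eng
5 | 10 | 8 | 5 | eve | ops
2 | 1 | 60 | 2 | eve | eng
After WHERE (2 rows):
parts.price | parts.rank | sales.score | sales.price | sales.owner | sales.dept
2 | 8 | 60 | 2 | eve | eng
2 | 1 | 60 | 2 | eve | eng
After SELECT (2 rows):
parts.price | sales.dept
2 | eng
2 | eng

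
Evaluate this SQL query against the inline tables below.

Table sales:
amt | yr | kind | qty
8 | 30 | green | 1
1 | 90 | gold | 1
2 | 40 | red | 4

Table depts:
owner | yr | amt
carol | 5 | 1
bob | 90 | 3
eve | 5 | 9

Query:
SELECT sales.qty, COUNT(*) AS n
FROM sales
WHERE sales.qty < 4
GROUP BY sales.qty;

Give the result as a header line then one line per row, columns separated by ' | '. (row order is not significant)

== RESULT ==
sales.qty | n
1 | 2

Derivation:
After WHERE (2 rows):
sales.amt | sales.yr | sales.kind | sales.qty
8 | 30 | green | 1
1 | 90 | gold | 1
After GROUP BY (1 rows):
sales.qty | n
1 | 2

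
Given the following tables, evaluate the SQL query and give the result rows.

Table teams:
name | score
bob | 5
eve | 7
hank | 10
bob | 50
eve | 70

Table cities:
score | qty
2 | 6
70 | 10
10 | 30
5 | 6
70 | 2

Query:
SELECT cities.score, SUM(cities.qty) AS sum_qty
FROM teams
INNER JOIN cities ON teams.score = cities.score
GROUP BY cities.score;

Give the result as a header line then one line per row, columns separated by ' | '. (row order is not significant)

After JOIN cities (4 rows):
teams.name | teams.score | cities.score | cities.qty
bob | 5 | 5 | 6
hank | 10 | 10 | 30
eve | 70 | 70 | 10
eve | 70 | 70 | 2
After GROUP BY (3 rows):
cities.score | sum_qty
5 | 6
10 | 30
70 | 12

== RESULT ==
cities.score | sum_qty
5 | 6
10 | 30
70 | 12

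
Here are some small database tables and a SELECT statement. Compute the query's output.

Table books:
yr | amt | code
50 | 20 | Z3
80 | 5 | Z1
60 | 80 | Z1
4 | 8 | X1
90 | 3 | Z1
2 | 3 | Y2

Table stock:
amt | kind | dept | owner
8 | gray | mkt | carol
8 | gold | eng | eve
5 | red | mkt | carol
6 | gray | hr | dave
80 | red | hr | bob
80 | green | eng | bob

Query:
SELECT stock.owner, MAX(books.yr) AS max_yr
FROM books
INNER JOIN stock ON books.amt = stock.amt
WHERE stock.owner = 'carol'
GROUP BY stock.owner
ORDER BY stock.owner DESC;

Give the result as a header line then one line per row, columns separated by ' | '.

After JOIN stock (5 rows):
books.yr | books.amt | books.code | stock.amt | stock.kind | stock.dept | stock.owner
80 | 5 | Z1 | 5 | red | mkt | carol
60 | 80 | Z1 | 80 | red | hr | bob
60 | 80 | Z1 | 80 | green | eng | bob
4 | 8 | X1 | 8 | gray | mkt | carol
4 | 8 | X1 | 8 | gold | eng | eve
After WHERE (2 rows):
books.yr | books.amt | books.code | stock.amt | stock.kind | stock.dept | stock.owner
80 | 5 | Z1 | 5 | red | mkt | carol
4 | 8 | X1 | 8 | gray | mkt | carol
After GROUP BY (1 rows):
stock.owner | max_yr
carol | 80
After ORDER BY (1 rows):
stock.owner | max_yr
carol | 80

== RESULT ==
stock.owner | max_yr
carol | 80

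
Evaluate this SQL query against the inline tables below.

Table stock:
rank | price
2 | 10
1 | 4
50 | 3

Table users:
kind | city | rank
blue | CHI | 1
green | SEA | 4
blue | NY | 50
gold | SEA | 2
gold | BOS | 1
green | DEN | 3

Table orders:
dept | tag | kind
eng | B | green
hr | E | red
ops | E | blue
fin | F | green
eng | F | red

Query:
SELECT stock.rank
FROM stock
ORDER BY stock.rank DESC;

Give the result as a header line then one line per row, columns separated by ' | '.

== RESULT ==
stock.rank
50
2
1

Derivation:
After SELECT (3 rows):
stock.rank
2
1
50
After ORDER BY (3 rows):
stock.rank
50
2
1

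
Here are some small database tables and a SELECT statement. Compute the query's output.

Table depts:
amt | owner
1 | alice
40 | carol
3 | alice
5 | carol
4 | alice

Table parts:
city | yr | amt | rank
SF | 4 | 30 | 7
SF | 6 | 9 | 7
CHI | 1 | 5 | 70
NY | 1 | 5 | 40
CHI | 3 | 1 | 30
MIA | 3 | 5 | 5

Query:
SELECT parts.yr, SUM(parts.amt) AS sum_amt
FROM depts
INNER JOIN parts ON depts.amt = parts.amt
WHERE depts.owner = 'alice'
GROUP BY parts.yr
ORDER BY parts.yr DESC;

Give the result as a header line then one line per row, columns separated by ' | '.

== RESULT ==
parts.yr | sum_amt
3 | 1

Derivation:
After JOIN parts (4 rows):
depts.amt | depts.owner | parts.city | parts.yr | parts.amt | parts.rank
1 | alice | CHI | 3 | 1 | 30
5 | carol | CHI | 1 | 5 | 70
5 | carol | NY | 1 | 5 | 40
5 | carol | MIA | 3 | 5 | 5
After WHERE (1 rows):
depts.amt | depts.owner | parts.city | parts.yr | parts.amt | parts.rank
1 | alice | CHI | 3 | 1 | 30
After GROUP BY (1 rows):
parts.yr | sum_amt
3 | 1
After ORDER BY (1 rows):
parts.yr | sum_amt
3 | 1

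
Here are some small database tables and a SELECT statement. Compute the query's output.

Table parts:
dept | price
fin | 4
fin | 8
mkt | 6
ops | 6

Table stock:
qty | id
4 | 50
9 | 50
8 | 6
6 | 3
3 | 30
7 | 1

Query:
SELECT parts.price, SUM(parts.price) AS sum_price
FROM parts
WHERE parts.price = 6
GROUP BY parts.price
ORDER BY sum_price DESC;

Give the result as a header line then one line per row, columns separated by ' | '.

After WHERE (2 rows):
parts.dept | parts.price
mkt | 6
ops | 6
After GROUP BY (1 rows):
parts.price | sum_price
6 | 12
After ORDER BY (1 rows):
parts.price | sum_price
6 | 12

== RESULT ==
parts.price | sum_price
6 | 12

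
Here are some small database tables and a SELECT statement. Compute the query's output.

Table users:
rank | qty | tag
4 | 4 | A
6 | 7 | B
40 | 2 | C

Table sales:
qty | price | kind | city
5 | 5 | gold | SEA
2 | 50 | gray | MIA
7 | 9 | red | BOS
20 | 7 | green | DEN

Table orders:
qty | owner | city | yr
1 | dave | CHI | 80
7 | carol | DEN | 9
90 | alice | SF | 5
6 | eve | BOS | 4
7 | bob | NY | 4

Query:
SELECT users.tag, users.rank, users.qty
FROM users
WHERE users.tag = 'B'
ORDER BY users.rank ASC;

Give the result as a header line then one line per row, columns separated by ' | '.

After WHERE (1 rows):
users.rank | users.qty | users.tag
6 | 7 | B
After SELECT (1 rows):
users.tag | users.rank | users.qty
B | 6 | 7
After ORDER BY (1 rows):
users.tag | users.rank | users.qty
B | 6 | 7

== RESULT ==
users.tag | users.rank | users.qty
B | 6 | 7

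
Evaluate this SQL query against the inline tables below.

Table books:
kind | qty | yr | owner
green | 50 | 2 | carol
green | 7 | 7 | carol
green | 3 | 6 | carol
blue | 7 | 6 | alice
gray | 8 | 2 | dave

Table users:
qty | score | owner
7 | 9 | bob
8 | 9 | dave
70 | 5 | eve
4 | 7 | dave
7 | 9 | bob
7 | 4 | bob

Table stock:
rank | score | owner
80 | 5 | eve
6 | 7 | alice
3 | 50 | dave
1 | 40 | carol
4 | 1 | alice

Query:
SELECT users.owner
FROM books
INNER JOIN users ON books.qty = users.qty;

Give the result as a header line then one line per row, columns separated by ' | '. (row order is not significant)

== RESULT ==
users.owner
bob
bob
bob
bob
bob
bob
dave

Derivation:
After JOIN users (7 rows):
books.kind | books.qty | books.yr | books.owner | users.qty | users.score | users.owner
green | 7 | 7 | carol | 7 | 9 | bob
green | 7 | 7 | carol | 7 | 9 | bob
green | 7 | 7 | carol | 7 | 4 | bob
blue | 7 | 6 | alice | 7 | 9 | bob
blue | 7 | 6 | alice | 7 | 9 | bob
blue | 7 | 6 | alice | 7 | 4 | bob
gray | 8 | 2 | dave | 8 | 9 | dave
After SELECT (7 rows):
users.owner
bob
bob
bob
bob
bob
bob
dave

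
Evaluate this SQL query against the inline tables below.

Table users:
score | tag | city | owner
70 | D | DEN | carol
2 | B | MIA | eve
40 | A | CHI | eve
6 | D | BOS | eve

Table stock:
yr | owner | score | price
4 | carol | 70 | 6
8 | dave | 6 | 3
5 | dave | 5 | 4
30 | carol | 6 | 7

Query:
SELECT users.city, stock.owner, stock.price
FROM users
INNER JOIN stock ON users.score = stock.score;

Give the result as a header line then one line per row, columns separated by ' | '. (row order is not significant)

After JOIN stock (3 rows):
users.score | users.tag | users.city | users.owner | stock.yr | stock.owner | stock.score | stock.price
70 | D | DEN | carol | 4 | carol | 70 | 6
6 | D | BOS | eve | 8 | dave | 6 | 3
6 | D | BOS | eve | 30 | carol | 6 | 7
After SELECT (3 rows):
users.city | stock.owner | stock.price
DEN | carol | 6
BOS | dave | 3
BOS | carol | 7

== RESULT ==
users.city | stock.owner | stock.price
DEN | carol | 6
BOS | dave | 3
BOS | carol | 7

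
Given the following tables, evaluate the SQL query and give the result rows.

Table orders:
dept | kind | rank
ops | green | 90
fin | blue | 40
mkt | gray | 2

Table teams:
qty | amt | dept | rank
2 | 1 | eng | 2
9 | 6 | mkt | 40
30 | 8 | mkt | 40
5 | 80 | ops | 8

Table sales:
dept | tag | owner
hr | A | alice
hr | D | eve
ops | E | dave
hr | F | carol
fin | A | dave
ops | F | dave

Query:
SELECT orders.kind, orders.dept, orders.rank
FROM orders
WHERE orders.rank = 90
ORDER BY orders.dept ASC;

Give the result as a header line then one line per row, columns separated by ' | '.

== RESULT ==
orders.kind | orders.dept | orders.rank
green | ops | 90

Derivation:
After WHERE (1 rows):
orders.dept | orders.kind | orders.rank
ops | green | 90
After SELECT (1 rows):
orders.kind | orders.dept | orders.rank
green | ops | 90
After ORDER BY (1 rows):
orders.kind | orders.dept | orders.rank
green | ops | 90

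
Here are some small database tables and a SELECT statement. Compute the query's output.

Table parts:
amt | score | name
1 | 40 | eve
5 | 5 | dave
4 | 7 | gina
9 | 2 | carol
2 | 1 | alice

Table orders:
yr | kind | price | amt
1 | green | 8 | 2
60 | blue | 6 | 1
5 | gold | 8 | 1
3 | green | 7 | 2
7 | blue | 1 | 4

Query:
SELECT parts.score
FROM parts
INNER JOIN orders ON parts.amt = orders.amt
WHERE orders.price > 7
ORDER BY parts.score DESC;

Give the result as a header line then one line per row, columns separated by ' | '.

== RESULT ==
parts.score
40
1

Derivation:
After JOIN orders (5 rows):
parts.amt | parts.score | parts.name | orders.yr | orders.kind | orders.price | orders.amt
1 | 40 | eve | 60 | blue | 6 | 1
1 | 40 | eve | 5 | gold | 8 | 1
4 | 7 | gina | 7 | blue | 1 | 4
2 | 1 | alice | 1 | green | 8 | 2
2 | 1 | alice | 3 | green | 7 | 2
After WHERE (2 rows):
parts.amt | parts.score | parts.name | orders.yr | orders.kind | orders.price | orders.amt
1 | 40 | eve | 5 | gold | 8 | 1
2 | 1 | alice | 1 | green | 8 | 2
After SELECT (2 rows):
parts.score
40
1
After ORDER BY (2 rows):
parts.score
40
1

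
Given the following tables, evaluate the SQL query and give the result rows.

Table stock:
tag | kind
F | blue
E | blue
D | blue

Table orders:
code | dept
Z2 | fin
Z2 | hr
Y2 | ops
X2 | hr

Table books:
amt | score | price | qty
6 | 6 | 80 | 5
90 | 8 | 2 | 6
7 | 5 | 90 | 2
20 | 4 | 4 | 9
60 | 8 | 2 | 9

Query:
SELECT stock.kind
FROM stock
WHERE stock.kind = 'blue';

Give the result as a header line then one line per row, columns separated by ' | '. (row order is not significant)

== RESULT ==
stock.kind
blue
blue
blue

Derivation:
After WHERE (3 rows):
stock.tag | stock.kind
F | blue
E | blue
D | blue
After SELECT (3 rows):
stock.kind
blue
blue
blue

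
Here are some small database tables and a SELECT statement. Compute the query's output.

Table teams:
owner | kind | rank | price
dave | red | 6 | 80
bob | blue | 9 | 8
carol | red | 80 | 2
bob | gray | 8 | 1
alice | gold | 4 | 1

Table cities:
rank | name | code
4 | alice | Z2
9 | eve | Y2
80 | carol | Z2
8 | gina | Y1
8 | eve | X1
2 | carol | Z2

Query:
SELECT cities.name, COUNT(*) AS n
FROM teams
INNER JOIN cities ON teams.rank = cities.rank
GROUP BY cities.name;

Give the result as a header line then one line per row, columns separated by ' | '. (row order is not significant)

After JOIN cities (5 rows):
teams.owner | teams.kind | teams.rank | teams.price | cities.rank | cities.name | cities.code
bob | blue | 9 | 8 | 9 | eve | Y2
carol | red | 80 | 2 | 80 | carol | Z2
bob | gray | 8 | 1 | 8 | gina | Y1
bob | gray | 8 | 1 | 8 | eve | X1
alice | gold | 4 | 1 | 4 | alice | Z2
After GROUP BY (4 rows):
cities.name | n
eve | 2
carol | 1
gina | 1
alice | 1

== RESULT ==
cities.name | n
eve | 2
carol | 1
gina | 1
alice | 1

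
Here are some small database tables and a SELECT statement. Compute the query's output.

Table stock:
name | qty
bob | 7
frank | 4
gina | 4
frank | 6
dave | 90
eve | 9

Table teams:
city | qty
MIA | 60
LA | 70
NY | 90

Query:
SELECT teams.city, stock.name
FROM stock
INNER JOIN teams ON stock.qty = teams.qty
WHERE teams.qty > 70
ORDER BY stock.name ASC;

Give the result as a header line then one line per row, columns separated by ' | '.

== RESULT ==
teams.city | stock.name
NY | dave

Derivation:
After JOIN teams (1 rows):
stock.name | stock.qty | teams.city | teams.qty
dave | 90 | NY | 90
After WHERE (1 rows):
stock.name | stock.qty | teams.city | teams.qty
dave | 90 | NY | 90
After SELECT (1 rows):
teams.city | stock.name
NY | dave
After ORDER BY (1 rows):
teams.city | stock.name
NY | dave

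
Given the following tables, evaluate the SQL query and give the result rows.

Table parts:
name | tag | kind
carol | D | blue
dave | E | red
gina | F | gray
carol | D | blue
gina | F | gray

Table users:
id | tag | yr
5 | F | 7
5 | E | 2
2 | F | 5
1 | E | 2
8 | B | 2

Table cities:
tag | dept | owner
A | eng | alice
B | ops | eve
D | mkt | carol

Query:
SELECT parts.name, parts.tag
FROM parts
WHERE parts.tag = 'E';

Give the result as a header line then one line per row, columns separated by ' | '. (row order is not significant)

== RESULT ==
parts.name | parts.tag
dave | E

Derivation:
After WHERE (1 rows):
parts.name | parts.tag | parts.kind
dave | E | red
After SELECT (1 rows):
parts.name | parts.tag
dave | E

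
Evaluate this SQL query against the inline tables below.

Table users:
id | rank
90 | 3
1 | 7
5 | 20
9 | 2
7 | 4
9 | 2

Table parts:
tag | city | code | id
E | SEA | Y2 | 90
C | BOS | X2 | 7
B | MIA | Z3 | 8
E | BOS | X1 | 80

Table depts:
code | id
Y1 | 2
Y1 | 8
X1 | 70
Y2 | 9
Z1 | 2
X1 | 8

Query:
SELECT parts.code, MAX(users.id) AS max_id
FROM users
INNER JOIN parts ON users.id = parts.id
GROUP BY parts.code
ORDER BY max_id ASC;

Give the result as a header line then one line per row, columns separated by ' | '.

After JOIN parts (2 rows):
users.id | users.rank | parts.tag | parts.city | parts.code | parts.id
90 | 3 | E | SEA | Y2 | 90
7 | 4 | C | BOS | X2 | 7
After GROUP BY (2 rows):
parts.code | max_id
Y2 | 90
X2 | 7
After ORDER BY (2 rows):
parts.code | max_id
X2 | 7
Y2 | 90

== RESULT ==
parts.code | max_id
X2 | 7
Y2 | 90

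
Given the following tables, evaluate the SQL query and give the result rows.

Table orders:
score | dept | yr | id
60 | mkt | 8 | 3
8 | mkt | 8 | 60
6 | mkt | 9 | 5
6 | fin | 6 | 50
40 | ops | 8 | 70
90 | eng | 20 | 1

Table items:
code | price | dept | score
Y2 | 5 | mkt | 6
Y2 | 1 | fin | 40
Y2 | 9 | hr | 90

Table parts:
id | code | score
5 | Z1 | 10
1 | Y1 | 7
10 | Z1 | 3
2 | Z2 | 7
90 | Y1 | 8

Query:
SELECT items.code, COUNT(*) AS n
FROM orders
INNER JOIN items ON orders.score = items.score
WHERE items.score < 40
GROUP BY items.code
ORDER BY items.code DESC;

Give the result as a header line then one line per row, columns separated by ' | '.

== RESULT ==
items.code | n
Y2 | 2

Derivation:
After JOIN items (4 rows):
orders.score | orders.dept | orders.yr | orders.id | items.code | items.price | items.dept | items.score
6 | mkt | 9 | 5 | Y2 | 5 | mkt | 6
6 | fin | 6 | 50 | Y2 | 5 | mkt | 6
40 | ops | 8 | 70 | Y2 | 1 | fin | 40
90 | eng | 20 | 1 | Y2 | 9 | hr | 90
After WHERE (2 rows):
orders.score | orders.dept | orders.yr | orders.id | items.code | items.price | items.dept | items.score
6 | mkt | 9 | 5 | Y2 | 5 | mkt | 6
6 | fin | 6 | 50 | Y2 | 5 | mkt | 6
After GROUP BY (1 rows):
items.code | n
Y2 | 2
After ORDER BY (1 rows):
items.code | n
Y2 | 2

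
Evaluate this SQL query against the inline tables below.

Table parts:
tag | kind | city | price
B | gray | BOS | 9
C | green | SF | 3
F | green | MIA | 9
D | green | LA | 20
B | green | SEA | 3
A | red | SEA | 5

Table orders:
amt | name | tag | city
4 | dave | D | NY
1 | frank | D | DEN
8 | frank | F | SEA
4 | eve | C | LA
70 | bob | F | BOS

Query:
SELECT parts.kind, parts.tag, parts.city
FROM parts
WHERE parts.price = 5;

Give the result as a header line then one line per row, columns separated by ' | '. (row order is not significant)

== RESULT ==
parts.kind | parts.tag | parts.city
red | A | SEA

Derivation:
After WHERE (1 rows):
parts.tag | parts.kind | parts.city | parts.price
A | red | SEA | 5
After SELECT (1 rows):
parts.kind | parts.tag | parts.city
red | A | SEA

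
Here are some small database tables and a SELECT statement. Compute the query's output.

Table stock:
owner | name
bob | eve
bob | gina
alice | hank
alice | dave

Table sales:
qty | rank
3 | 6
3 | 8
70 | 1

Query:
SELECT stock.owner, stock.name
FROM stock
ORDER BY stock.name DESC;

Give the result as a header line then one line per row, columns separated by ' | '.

== RESULT ==
stock.owner | stock.name
alice | hank
bob | gina
bob | eve
alice | dave

Derivation:
After SELECT (4 rows):
stock.owner | stock.name
bob | eve
bob | gina
alice | hank
alice | dave
After ORDER BY (4 rows):
stock.owner | stock.name
alice | hank
bob | gina
bob | eve
alice | dave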